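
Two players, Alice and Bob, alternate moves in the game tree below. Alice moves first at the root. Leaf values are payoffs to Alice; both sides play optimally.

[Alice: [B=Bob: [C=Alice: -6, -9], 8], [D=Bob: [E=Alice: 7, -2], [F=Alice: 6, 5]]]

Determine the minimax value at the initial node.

6

C (Alice): max(-6, -9) = -6
B (Bob): min(-6, 8) = -6
E (Alice): max(7, -2) = 7
F (Alice): max(6, 5) = 6
D (Bob): min(7, 6) = 6
Root (Alice): max(-6, 6) = 6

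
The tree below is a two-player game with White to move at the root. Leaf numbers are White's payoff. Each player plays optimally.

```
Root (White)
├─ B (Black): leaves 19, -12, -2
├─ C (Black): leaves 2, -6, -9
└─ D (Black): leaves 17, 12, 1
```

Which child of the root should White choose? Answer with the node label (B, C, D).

B (Black): min(19, -12, -2) = -12
C (Black): min(2, -6, -9) = -9
D (Black): min(17, 12, 1) = 1
Root (White): max(-12, -9, 1) = 1
White picks the child with the highest value: D (value 1).

D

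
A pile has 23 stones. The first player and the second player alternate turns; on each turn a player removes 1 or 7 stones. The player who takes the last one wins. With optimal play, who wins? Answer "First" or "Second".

First

Compute winning (W) and losing (L) positions by backward induction:
i:   0  1  2  3  4  5  6  7  8  9 10 11 12 13 14 15 16 17 18 19 20 21 22 23
     L  W  L  W  L  W  L  W  L  W  L  W  L  W  L  W  L  W  L  W  L  W  L  W
Position 23 is W, so the first player wins.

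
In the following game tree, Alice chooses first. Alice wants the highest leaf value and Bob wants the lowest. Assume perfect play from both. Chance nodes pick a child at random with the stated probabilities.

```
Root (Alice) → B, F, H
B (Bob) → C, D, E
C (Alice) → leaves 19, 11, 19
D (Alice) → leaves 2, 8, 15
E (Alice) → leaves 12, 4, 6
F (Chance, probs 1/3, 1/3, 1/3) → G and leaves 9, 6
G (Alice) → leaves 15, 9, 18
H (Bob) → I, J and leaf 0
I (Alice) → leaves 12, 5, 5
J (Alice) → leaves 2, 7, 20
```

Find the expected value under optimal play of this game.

12

C (Alice): max(19, 11, 19) = 19
D (Alice): max(2, 8, 15) = 15
E (Alice): max(12, 4, 6) = 12
B (Bob): min(19, 15, 12) = 12
G (Alice): max(15, 9, 18) = 18
F (Chance): 1/3·18 + 1/3·9 + 1/3·6 = 11
I (Alice): max(12, 5, 5) = 12
J (Alice): max(2, 7, 20) = 20
H (Bob): min(12, 20, 0) = 0
Root (Alice): max(12, 11, 0) = 12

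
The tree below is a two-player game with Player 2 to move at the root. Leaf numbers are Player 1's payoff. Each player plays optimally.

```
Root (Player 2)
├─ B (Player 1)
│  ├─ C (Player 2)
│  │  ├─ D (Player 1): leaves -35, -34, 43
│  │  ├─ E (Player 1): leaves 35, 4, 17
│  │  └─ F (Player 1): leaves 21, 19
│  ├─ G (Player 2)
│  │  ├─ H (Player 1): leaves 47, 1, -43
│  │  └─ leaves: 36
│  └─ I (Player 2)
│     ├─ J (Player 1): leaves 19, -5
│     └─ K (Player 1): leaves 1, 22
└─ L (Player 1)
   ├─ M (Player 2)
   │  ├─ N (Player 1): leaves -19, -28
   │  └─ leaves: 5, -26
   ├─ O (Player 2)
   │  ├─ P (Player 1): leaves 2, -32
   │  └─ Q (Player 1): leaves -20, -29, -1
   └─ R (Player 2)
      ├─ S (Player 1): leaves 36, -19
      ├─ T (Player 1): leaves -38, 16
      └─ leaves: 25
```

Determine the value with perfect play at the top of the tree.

16

D (Player 1): max(-35, -34, 43) = 43
E (Player 1): max(35, 4, 17) = 35
F (Player 1): max(21, 19) = 21
C (Player 2): min(43, 35, 21) = 21
H (Player 1): max(47, 1, -43) = 47
G (Player 2): min(47, 36) = 36
J (Player 1): max(19, -5) = 19
K (Player 1): max(1, 22) = 22
I (Player 2): min(19, 22) = 19
B (Player 1): max(21, 36, 19) = 36
N (Player 1): max(-19, -28) = -19
M (Player 2): min(-19, 5, -26) = -26
P (Player 1): max(2, -32) = 2
Q (Player 1): max(-20, -29, -1) = -1
O (Player 2): min(2, -1) = -1
S (Player 1): max(36, -19) = 36
T (Player 1): max(-38, 16) = 16
R (Player 2): min(36, 16, 25) = 16
L (Player 1): max(-26, -1, 16) = 16
Root (Player 2): min(36, 16) = 16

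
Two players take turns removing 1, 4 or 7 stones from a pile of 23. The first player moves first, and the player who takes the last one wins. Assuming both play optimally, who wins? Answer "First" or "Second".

Compute winning (W) and losing (L) positions by backward induction:
i:   0  1  2  3  4  5  6  7  8  9 10 11 12 13 14 15 16 17 18 19 20 21 22 23
     L  W  L  W  W  L  W  W  L  W  L  W  W  L  W  W  L  W  L  W  W  L  W  W
Position 23 is W, so the first player wins.

First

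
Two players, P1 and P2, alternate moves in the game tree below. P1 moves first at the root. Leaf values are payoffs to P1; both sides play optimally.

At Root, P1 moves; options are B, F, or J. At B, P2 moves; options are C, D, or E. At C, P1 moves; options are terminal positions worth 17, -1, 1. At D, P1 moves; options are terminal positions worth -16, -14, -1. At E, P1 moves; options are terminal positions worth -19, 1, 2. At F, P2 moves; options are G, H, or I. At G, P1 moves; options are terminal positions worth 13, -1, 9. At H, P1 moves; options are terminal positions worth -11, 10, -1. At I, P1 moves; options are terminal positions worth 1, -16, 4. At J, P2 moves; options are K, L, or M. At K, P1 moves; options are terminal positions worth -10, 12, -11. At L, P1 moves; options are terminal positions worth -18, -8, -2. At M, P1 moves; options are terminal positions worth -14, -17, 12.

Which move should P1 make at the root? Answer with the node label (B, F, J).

F

C (P1): max(17, -1, 1) = 17
D (P1): max(-16, -14, -1) = -1
E (P1): max(-19, 1, 2) = 2
B (P2): min(17, -1, 2) = -1
G (P1): max(13, -1, 9) = 13
H (P1): max(-11, 10, -1) = 10
I (P1): max(1, -16, 4) = 4
F (P2): min(13, 10, 4) = 4
K (P1): max(-10, 12, -11) = 12
L (P1): max(-18, -8, -2) = -2
M (P1): max(-14, -17, 12) = 12
J (P2): min(12, -2, 12) = -2
Root (P1): max(-1, 4, -2) = 4
P1 picks the child with the highest value: F (value 4).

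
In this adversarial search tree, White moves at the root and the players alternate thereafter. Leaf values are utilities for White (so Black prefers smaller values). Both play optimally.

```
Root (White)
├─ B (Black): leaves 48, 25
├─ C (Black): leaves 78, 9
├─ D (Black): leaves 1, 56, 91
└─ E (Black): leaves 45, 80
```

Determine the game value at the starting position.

B (Black): min(48, 25) = 25
C (Black): min(78, 9) = 9
D (Black): min(1, 56, 91) = 1
E (Black): min(45, 80) = 45
Root (White): max(25, 9, 1, 45) = 45

45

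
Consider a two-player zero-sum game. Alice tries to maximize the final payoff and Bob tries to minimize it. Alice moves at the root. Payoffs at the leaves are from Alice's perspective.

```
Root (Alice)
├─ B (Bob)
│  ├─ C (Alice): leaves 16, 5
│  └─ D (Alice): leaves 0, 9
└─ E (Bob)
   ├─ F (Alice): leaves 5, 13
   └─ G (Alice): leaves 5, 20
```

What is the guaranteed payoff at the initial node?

13

C (Alice): max(16, 5) = 16
D (Alice): max(0, 9) = 9
B (Bob): min(16, 9) = 9
F (Alice): max(5, 13) = 13
G (Alice): max(5, 20) = 20
E (Bob): min(13, 20) = 13
Root (Alice): max(9, 13) = 13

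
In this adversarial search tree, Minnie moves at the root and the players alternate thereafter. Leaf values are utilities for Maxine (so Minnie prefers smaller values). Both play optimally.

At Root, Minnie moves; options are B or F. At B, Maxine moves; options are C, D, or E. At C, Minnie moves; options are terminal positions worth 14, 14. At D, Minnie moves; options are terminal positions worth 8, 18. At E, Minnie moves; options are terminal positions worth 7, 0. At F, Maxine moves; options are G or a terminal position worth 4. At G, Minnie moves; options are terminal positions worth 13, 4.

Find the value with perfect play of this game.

C (Minnie): min(14, 14) = 14
D (Minnie): min(8, 18) = 8
E (Minnie): min(7, 0) = 0
B (Maxine): max(14, 8, 0) = 14
G (Minnie): min(13, 4) = 4
F (Maxine): max(4, 4) = 4
Root (Minnie): min(14, 4) = 4

4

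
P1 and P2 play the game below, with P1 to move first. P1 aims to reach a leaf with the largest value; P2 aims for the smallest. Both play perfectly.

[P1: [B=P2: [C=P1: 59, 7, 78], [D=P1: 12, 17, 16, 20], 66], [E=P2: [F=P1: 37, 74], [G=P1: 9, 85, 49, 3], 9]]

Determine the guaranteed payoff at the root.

C (P1): max(59, 7, 78) = 78
D (P1): max(12, 17, 16, 20) = 20
B (P2): min(78, 20, 66) = 20
F (P1): max(37, 74) = 74
G (P1): max(9, 85, 49, 3) = 85
E (P2): min(74, 85, 9) = 9
Root (P1): max(20, 9) = 20

20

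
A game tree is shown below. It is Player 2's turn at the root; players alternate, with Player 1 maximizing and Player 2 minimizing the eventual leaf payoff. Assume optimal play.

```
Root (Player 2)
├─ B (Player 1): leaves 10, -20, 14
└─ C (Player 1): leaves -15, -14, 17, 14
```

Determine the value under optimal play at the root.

14

B (Player 1): max(10, -20, 14) = 14
C (Player 1): max(-15, -14, 17, 14) = 17
Root (Player 2): min(14, 17) = 14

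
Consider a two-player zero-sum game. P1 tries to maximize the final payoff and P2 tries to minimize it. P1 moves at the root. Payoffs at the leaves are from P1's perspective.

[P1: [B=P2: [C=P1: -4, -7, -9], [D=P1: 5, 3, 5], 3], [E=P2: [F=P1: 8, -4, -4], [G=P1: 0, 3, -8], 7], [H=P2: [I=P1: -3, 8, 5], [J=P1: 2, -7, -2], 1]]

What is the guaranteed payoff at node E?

F: max(8, -4, -4) = 8
G: max(0, 3, -8) = 3
E: min(8, 3, 7) = 3

3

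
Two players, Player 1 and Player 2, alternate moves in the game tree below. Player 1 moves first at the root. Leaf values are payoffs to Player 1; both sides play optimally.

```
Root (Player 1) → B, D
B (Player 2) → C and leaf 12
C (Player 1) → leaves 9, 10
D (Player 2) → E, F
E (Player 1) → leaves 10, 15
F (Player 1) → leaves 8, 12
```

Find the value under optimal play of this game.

12

C (Player 1): max(9, 10) = 10
B (Player 2): min(10, 12) = 10
E (Player 1): max(10, 15) = 15
F (Player 1): max(8, 12) = 12
D (Player 2): min(15, 12) = 12
Root (Player 1): max(10, 12) = 12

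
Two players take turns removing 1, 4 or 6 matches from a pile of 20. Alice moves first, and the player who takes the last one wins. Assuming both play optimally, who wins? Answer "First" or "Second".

Positions where the player to move wins (W) vs loses (L):
i:   0  1  2  3  4  5  6  7  8  9 10 11 12 13 14 15 16 17 18 19 20
     L  W  L  W  W  L  W  L  W  W  L  W  L  W  W  L  W  L  W  W  L
Position 20 is L, so the second player wins.

Second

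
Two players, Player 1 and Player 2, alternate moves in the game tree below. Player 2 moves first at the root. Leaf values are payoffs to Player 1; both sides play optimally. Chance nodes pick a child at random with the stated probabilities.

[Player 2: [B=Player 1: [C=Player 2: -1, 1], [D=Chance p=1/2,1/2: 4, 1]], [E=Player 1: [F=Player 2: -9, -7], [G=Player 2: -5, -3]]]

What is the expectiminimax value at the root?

-5

C (Player 2): min(-1, 1) = -1
D (Chance): 1/2·4 + 1/2·1 = 2.5
B (Player 1): max(-1, 2.5) = 2.5
F (Player 2): min(-9, -7) = -9
G (Player 2): min(-5, -3) = -5
E (Player 1): max(-9, -5) = -5
Root (Player 2): min(2.5, -5) = -5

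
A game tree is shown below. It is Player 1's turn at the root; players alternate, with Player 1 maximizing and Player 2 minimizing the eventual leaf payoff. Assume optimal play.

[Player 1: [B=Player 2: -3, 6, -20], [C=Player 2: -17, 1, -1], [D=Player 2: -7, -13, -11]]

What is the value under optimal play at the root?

-13

B (Player 2): min(-3, 6, -20) = -20
C (Player 2): min(-17, 1, -1) = -17
D (Player 2): min(-7, -13, -11) = -13
Root (Player 1): max(-20, -17, -13) = -13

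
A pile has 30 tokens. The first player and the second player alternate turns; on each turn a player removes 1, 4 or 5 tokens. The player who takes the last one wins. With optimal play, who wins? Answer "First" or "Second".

Mark each pile size as W (mover wins) or L (mover loses):
i:   0  1  2  3  4  5  6  7  8  9 10 11 12 13 14 15 16 17 18 19 20 21 22 23 24 25 26 27 28 29 30
     L  W  L  W  W  W  W  W  L  W  L  W  W  W  W  W  L  W  L  W  W  W  W  W  L  W  L  W  W  W  W
Position 30 is W, so the first player wins.

First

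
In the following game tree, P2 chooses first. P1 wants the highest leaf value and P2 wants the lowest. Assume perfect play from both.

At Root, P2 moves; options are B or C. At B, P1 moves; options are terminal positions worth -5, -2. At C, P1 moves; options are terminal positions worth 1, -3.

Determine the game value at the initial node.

B (P1): max(-5, -2) = -2
C (P1): max(1, -3) = 1
Root (P2): min(-2, 1) = -2

-2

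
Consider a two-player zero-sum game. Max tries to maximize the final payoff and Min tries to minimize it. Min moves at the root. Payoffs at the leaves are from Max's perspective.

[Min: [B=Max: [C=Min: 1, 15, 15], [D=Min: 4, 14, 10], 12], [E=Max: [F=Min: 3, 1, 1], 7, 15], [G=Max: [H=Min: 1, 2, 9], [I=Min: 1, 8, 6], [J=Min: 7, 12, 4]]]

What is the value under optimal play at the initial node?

C (Min): min(1, 15, 15) = 1
D (Min): min(4, 14, 10) = 4
B (Max): max(1, 4, 12) = 12
F (Min): min(3, 1, 1) = 1
E (Max): max(1, 7, 15) = 15
H (Min): min(1, 2, 9) = 1
I (Min): min(1, 8, 6) = 1
J (Min): min(7, 12, 4) = 4
G (Max): max(1, 1, 4) = 4
Root (Min): min(12, 15, 4) = 4

4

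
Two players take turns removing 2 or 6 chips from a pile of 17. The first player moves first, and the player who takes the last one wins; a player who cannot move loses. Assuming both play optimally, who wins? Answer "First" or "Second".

i:   0  1  2  3  4  5  6  7  8  9 10 11 12 13 14 15 16 17
     L  L  W  W  L  L  W  W  L  L  W  W  L  L  W  W  L  L
Position 17 is L, so the second player wins.

Second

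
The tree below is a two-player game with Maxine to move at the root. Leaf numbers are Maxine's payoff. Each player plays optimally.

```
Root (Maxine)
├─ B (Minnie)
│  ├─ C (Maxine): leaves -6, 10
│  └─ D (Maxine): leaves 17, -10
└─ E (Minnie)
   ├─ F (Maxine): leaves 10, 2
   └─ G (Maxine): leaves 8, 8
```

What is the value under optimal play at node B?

10

C: max(-6, 10) = 10
D: max(17, -10) = 17
B: min(10, 17) = 10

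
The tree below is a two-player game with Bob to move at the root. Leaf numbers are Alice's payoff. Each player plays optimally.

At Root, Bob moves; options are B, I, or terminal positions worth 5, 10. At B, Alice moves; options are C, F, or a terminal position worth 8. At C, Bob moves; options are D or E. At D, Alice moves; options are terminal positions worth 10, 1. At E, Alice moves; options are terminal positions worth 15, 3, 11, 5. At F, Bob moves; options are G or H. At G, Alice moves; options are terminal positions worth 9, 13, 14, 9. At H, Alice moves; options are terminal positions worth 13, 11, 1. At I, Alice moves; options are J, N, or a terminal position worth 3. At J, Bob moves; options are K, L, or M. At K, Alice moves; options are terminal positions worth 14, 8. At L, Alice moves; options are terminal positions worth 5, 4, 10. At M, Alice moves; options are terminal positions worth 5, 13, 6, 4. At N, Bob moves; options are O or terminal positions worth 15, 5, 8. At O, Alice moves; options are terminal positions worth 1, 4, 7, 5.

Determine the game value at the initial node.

5

D (Alice): max(10, 1) = 10
E (Alice): max(15, 3, 11, 5) = 15
C (Bob): min(10, 15) = 10
G (Alice): max(9, 13, 14, 9) = 14
H (Alice): max(13, 11, 1) = 13
F (Bob): min(14, 13) = 13
B (Alice): max(10, 13, 8) = 13
K (Alice): max(14, 8) = 14
L (Alice): max(5, 4, 10) = 10
M (Alice): max(5, 13, 6, 4) = 13
J (Bob): min(14, 10, 13) = 10
O (Alice): max(1, 4, 7, 5) = 7
N (Bob): min(7, 15, 5, 8) = 5
I (Alice): max(10, 5, 3) = 10
Root (Bob): min(13, 10, 5, 10) = 5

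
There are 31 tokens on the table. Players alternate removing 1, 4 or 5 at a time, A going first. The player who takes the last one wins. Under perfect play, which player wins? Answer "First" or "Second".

Positions where the player to move wins (W) vs loses (L):
i:   0  1  2  3  4  5  6  7  8  9 10 11 12 13 14 15 16 17 18 19 20 21 22 23 24 25 26 27 28 29 30 31
     L  W  L  W  W  W  W  W  L  W  L  W  W  W  W  W  L  W  L  W  W  W  W  W  L  W  L  W  W  W  W  W
Position 31 is W, so the first player wins.

First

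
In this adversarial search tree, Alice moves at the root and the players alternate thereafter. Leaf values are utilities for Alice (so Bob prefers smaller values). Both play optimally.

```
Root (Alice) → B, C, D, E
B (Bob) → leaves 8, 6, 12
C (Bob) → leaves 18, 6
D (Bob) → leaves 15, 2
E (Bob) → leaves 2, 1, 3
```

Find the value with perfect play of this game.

B (Bob): min(8, 6, 12) = 6
C (Bob): min(18, 6) = 6
D (Bob): min(15, 2) = 2
E (Bob): min(2, 1, 3) = 1
Root (Alice): max(6, 6, 2, 1) = 6

6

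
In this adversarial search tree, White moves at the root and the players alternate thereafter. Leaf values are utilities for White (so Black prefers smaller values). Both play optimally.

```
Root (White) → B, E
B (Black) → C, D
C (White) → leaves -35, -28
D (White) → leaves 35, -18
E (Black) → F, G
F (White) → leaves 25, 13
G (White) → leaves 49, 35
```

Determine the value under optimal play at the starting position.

25

C (White): max(-35, -28) = -28
D (White): max(35, -18) = 35
B (Black): min(-28, 35) = -28
F (White): max(25, 13) = 25
G (White): max(49, 35) = 49
E (Black): min(25, 49) = 25
Root (White): max(-28, 25) = 25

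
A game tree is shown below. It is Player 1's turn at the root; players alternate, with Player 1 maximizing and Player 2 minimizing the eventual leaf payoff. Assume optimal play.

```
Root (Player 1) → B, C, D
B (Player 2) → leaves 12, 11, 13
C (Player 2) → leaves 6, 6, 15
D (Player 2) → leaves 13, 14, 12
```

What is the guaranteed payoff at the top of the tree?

12

B (Player 2): min(12, 11, 13) = 11
C (Player 2): min(6, 6, 15) = 6
D (Player 2): min(13, 14, 12) = 12
Root (Player 1): max(11, 6, 12) = 12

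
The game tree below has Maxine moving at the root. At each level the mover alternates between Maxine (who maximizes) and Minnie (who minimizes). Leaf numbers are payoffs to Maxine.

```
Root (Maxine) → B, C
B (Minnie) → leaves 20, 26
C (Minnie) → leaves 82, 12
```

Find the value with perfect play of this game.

B (Minnie): min(20, 26) = 20
C (Minnie): min(82, 12) = 12
Root (Maxine): max(20, 12) = 20

20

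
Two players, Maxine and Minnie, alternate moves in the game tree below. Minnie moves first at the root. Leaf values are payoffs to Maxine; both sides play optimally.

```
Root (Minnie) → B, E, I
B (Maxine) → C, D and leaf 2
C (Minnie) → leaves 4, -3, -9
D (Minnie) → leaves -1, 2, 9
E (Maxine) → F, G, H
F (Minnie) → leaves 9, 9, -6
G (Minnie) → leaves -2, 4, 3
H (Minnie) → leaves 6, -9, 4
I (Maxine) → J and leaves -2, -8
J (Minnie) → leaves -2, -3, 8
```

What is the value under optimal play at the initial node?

-2

C (Minnie): min(4, -3, -9) = -9
D (Minnie): min(-1, 2, 9) = -1
B (Maxine): max(-9, -1, 2) = 2
F (Minnie): min(9, 9, -6) = -6
G (Minnie): min(-2, 4, 3) = -2
H (Minnie): min(6, -9, 4) = -9
E (Maxine): max(-6, -2, -9) = -2
J (Minnie): min(-2, -3, 8) = -3
I (Maxine): max(-3, -2, -8) = -2
Root (Minnie): min(2, -2, -2) = -2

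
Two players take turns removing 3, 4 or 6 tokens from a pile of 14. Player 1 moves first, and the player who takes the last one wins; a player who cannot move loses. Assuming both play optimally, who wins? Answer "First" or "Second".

Compute winning (W) and losing (L) positions by backward induction:
i:   0  1  2  3  4  5  6  7  8  9 10 11 12 13 14
     L  L  L  W  W  W  W  W  W  L  L  L  W  W  W
Position 14 is W, so the first player wins.

First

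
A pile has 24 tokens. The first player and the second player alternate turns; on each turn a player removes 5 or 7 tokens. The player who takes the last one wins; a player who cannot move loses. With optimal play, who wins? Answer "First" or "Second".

Mark each pile size as W (mover wins) or L (mover loses):
i:   0  1  2  3  4  5  6  7  8  9 10 11 12 13 14 15 16 17 18 19 20 21 22 23 24
     L  L  L  L  L  W  W  W  W  W  W  W  L  L  L  L  L  W  W  W  W  W  W  W  L
Position 24 is L, so the second player wins.

Second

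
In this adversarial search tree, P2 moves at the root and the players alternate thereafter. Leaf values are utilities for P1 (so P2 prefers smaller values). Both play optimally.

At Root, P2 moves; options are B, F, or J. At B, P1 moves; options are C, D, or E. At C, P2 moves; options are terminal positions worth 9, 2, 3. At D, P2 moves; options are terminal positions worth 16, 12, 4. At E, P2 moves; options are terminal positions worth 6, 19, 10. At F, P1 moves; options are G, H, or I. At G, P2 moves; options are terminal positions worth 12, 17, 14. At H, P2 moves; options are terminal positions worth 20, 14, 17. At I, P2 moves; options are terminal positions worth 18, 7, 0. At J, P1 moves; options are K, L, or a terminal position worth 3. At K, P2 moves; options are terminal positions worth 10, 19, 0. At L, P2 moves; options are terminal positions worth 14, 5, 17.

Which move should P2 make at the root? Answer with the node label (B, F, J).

C (P2): min(9, 2, 3) = 2
D (P2): min(16, 12, 4) = 4
E (P2): min(6, 19, 10) = 6
B (P1): max(2, 4, 6) = 6
G (P2): min(12, 17, 14) = 12
H (P2): min(20, 14, 17) = 14
I (P2): min(18, 7, 0) = 0
F (P1): max(12, 14, 0) = 14
K (P2): min(10, 19, 0) = 0
L (P2): min(14, 5, 17) = 5
J (P1): max(0, 5, 3) = 5
Root (P2): min(6, 14, 5) = 5
P2 picks the child with the lowest value: J (value 5).

J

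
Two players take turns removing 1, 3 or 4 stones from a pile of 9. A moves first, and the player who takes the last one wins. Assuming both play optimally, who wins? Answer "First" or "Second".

Second

W/L table (W = player to move can force a win):
i:   0  1  2  3  4  5  6  7  8  9
     L  W  L  W  W  W  W  L  W  L
Position 9 is L, so the second player wins.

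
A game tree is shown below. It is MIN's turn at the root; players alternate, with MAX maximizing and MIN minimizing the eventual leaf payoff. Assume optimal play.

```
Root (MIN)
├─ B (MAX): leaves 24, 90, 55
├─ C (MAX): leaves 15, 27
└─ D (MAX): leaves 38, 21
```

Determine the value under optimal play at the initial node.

B (MAX): max(24, 90, 55) = 90
C (MAX): max(15, 27) = 27
D (MAX): max(38, 21) = 38
Root (MIN): min(90, 27, 38) = 27

27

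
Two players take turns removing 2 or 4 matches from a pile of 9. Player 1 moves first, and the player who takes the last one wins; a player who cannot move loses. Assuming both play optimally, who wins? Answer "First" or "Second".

First

i:   0  1  2  3  4  5  6  7  8  9
     L  L  W  W  W  W  L  L  W  W
Position 9 is W, so the first player wins.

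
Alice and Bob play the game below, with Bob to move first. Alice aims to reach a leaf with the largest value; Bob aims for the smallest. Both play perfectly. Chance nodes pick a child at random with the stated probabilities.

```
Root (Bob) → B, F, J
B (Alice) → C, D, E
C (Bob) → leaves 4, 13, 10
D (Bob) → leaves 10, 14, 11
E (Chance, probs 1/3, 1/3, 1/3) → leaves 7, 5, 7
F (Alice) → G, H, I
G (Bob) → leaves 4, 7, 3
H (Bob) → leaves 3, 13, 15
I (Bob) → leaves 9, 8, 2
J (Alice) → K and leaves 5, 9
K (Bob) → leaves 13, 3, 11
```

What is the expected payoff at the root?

C (Bob): min(4, 13, 10) = 4
D (Bob): min(10, 14, 11) = 10
E (Chance): 1/3·7 + 1/3·5 + 1/3·7 = 6.33
B (Alice): max(4, 10, 6.33) = 10
G (Bob): min(4, 7, 3) = 3
H (Bob): min(3, 13, 15) = 3
I (Bob): min(9, 8, 2) = 2
F (Alice): max(3, 3, 2) = 3
K (Bob): min(13, 3, 11) = 3
J (Alice): max(3, 5, 9) = 9
Root (Bob): min(10, 3, 9) = 3

3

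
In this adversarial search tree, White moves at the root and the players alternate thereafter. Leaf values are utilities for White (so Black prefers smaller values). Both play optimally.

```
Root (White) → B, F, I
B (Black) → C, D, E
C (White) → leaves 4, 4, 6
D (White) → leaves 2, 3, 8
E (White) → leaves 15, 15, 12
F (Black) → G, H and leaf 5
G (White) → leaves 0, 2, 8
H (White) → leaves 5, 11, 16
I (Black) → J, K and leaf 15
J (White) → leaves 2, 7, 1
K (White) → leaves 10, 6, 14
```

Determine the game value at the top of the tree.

C (White): max(4, 4, 6) = 6
D (White): max(2, 3, 8) = 8
E (White): max(15, 15, 12) = 15
B (Black): min(6, 8, 15) = 6
G (White): max(0, 2, 8) = 8
H (White): max(5, 11, 16) = 16
F (Black): min(8, 16, 5) = 5
J (White): max(2, 7, 1) = 7
K (White): max(10, 6, 14) = 14
I (Black): min(7, 14, 15) = 7
Root (White): max(6, 5, 7) = 7

7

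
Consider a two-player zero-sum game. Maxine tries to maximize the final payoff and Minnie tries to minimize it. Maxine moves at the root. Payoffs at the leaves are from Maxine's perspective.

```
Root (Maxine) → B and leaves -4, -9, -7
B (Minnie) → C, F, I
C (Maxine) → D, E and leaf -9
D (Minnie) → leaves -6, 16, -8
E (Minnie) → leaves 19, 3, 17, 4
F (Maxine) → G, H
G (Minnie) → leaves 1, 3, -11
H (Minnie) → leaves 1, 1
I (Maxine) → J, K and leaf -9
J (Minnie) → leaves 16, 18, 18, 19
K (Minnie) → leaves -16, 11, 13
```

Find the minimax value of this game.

1

D (Minnie): min(-6, 16, -8) = -8
E (Minnie): min(19, 3, 17, 4) = 3
C (Maxine): max(-8, 3, -9) = 3
G (Minnie): min(1, 3, -11) = -11
H (Minnie): min(1, 1) = 1
F (Maxine): max(-11, 1) = 1
J (Minnie): min(16, 18, 18, 19) = 16
K (Minnie): min(-16, 11, 13) = -16
I (Maxine): max(16, -16, -9) = 16
B (Minnie): min(3, 1, 16) = 1
Root (Maxine): max(1, -4, -9, -7) = 1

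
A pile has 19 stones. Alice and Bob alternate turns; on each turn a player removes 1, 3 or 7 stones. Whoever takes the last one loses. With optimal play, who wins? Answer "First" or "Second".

Second

Mark each pile size as W (mover wins) or L (mover loses):
i:   0  1  2  3  4  5  6  7  8  9 10 11 12 13 14 15 16 17 18 19
     W  L  W  L  W  L  W  L  W  L  W  L  W  L  W  L  W  L  W  L
Position 19 is L, so the second player wins.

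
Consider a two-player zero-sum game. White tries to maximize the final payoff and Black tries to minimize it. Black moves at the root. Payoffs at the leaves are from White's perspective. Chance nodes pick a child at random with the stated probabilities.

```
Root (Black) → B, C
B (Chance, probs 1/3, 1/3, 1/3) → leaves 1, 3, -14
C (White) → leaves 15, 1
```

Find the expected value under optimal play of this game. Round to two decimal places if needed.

B (Chance): 1/3·1 + 1/3·3 + 1/3·-14 = -3.33
C (White): max(15, 1) = 15
Root (Black): min(-3.33, 15) = -3.33

-3.33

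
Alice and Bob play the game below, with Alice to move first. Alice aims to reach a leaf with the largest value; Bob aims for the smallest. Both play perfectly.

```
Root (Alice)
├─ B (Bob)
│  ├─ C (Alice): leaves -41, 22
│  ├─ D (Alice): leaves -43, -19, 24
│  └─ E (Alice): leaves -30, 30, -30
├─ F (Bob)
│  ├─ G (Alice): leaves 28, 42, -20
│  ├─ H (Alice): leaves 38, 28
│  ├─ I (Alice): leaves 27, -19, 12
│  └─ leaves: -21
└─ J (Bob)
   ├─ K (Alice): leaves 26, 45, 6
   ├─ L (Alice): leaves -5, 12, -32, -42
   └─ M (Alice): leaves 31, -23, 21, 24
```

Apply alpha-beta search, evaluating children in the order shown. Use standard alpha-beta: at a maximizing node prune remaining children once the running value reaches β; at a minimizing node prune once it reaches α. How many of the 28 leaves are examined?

23

C [α=-∞,β=+∞]: v=22
D [α=-∞,β=22]: v=24
E [α=-∞,β=22]: v=30 after child 2 ≥ β → β-cutoff, skip 1
B [α=-∞,β=+∞]: v=22
G [α=22,β=+∞]: v=42
H [α=22,β=42]: v=38
I [α=22,β=38]: v=27
F [α=22,β=+∞]: v=-21
K [α=22,β=+∞]: v=45
L [α=22,β=45]: v=12
J [α=22,β=+∞]: v=12 after child 2 ≤ α → α-cutoff, skip 1
Root [α=-∞,β=+∞]: v=22
Leaves evaluated: 23 of 28.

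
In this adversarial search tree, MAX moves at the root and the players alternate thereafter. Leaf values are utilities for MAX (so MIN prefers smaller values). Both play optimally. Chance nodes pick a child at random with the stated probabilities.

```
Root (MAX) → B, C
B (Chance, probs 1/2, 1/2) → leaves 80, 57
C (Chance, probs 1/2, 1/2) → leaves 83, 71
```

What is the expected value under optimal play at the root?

77

B (Chance): 1/2·80 + 1/2·57 = 68.5
C (Chance): 1/2·83 + 1/2·71 = 77
Root (MAX): max(68.5, 77) = 77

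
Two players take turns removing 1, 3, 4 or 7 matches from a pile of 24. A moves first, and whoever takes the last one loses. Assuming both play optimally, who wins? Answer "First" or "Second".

W/L table (W = player to move can force a win):
i:   0  1  2  3  4  5  6  7  8  9 10 11 12 13 14 15 16 17 18 19 20 21 22 23 24
     W  L  W  L  W  W  W  W  W  L  W  L  W  W  W  W  W  L  W  L  W  W  W  W  W
Position 24 is W, so the first player wins.

First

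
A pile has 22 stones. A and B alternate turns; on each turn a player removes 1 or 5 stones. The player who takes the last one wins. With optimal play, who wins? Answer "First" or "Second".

Compute winning (W) and losing (L) positions by backward induction:
i:   0  1  2  3  4  5  6  7  8  9 10 11 12 13 14 15 16 17 18 19 20 21 22
     L  W  L  W  L  W  L  W  L  W  L  W  L  W  L  W  L  W  L  W  L  W  L
Position 22 is L, so the second player wins.

Second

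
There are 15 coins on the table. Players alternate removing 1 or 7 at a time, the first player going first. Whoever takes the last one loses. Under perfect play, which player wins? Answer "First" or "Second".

Mark each pile size as W (mover wins) or L (mover loses):
i:   0  1  2  3  4  5  6  7  8  9 10 11 12 13 14 15
     W  L  W  L  W  L  W  L  W  L  W  L  W  L  W  L
Position 15 is L, so the second player wins.

Second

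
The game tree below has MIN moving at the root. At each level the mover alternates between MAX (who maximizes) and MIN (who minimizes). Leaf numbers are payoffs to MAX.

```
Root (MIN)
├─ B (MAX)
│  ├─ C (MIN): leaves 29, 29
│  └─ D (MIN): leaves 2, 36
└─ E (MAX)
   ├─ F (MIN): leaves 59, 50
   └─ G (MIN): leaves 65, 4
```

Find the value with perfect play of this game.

C (MIN): min(29, 29) = 29
D (MIN): min(2, 36) = 2
B (MAX): max(29, 2) = 29
F (MIN): min(59, 50) = 50
G (MIN): min(65, 4) = 4
E (MAX): max(50, 4) = 50
Root (MIN): min(29, 50) = 29

29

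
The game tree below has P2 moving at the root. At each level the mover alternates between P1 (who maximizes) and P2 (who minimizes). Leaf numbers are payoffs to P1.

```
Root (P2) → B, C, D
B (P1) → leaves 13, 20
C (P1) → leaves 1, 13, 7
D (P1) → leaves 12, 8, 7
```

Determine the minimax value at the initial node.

B (P1): max(13, 20) = 20
C (P1): max(1, 13, 7) = 13
D (P1): max(12, 8, 7) = 12
Root (P2): min(20, 13, 12) = 12

12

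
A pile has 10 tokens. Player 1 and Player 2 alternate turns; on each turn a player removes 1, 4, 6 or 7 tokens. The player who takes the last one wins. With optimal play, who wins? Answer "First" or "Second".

Second

W/L table (W = player to move can force a win):
i:   0  1  2  3  4  5  6  7  8  9 10
     L  W  L  W  W  L  W  W  W  W  L
Position 10 is L, so the second player wins.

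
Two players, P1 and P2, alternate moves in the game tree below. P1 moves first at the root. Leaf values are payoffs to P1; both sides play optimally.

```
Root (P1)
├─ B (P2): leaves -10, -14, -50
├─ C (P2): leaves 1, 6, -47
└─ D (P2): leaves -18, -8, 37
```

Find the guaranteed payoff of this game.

-18

B (P2): min(-10, -14, -50) = -50
C (P2): min(1, 6, -47) = -47
D (P2): min(-18, -8, 37) = -18
Root (P1): max(-50, -47, -18) = -18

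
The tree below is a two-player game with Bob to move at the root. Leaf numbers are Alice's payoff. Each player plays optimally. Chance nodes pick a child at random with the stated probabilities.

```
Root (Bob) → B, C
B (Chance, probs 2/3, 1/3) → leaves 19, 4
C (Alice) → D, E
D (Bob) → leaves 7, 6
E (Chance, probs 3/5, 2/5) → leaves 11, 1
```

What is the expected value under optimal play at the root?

7

B (Chance): 2/3·19 + 1/3·4 = 14
D (Bob): min(7, 6) = 6
E (Chance): 3/5·11 + 2/5·1 = 7
C (Alice): max(6, 7) = 7
Root (Bob): min(14, 7) = 7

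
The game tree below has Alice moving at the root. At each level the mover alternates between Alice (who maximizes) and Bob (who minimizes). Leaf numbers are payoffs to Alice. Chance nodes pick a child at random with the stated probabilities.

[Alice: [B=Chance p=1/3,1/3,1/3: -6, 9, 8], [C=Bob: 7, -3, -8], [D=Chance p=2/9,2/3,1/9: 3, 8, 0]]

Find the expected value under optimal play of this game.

6

B (Chance): 1/3·-6 + 1/3·9 + 1/3·8 = 3.67
C (Bob): min(7, -3, -8) = -8
D (Chance): 2/9·3 + 2/3·8 + 1/9·0 = 6
Root (Alice): max(3.67, -8, 6) = 6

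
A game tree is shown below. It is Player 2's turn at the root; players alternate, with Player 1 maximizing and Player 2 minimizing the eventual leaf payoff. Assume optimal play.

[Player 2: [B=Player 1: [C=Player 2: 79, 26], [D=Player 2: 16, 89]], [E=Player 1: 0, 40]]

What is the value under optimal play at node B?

C: min(79, 26) = 26
D: min(16, 89) = 16
B: max(26, 16) = 26

26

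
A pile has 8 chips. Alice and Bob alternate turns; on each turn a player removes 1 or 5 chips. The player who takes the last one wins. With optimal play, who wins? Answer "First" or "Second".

Second

Mark each pile size as W (mover wins) or L (mover loses):
i:   0  1  2  3  4  5  6  7  8
     L  W  L  W  L  W  L  W  L
Position 8 is L, so the second player wins.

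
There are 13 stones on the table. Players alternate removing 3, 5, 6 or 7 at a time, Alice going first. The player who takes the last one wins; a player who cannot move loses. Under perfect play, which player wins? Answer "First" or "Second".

i:   0  1  2  3  4  5  6  7  8  9 10 11 12 13
     L  L  L  W  W  W  W  W  W  W  L  L  L  W
Position 13 is W, so the first player wins.

First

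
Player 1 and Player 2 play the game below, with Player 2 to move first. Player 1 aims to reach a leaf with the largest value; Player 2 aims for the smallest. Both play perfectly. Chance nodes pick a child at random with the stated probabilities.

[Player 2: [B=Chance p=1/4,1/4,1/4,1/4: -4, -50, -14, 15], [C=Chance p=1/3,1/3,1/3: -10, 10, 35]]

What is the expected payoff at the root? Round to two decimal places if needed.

B (Chance): 1/4·-4 + 1/4·-50 + 1/4·-14 + 1/4·15 = -13.25
C (Chance): 1/3·-10 + 1/3·10 + 1/3·35 = 11.67
Root (Player 2): min(-13.25, 11.67) = -13.25

-13.25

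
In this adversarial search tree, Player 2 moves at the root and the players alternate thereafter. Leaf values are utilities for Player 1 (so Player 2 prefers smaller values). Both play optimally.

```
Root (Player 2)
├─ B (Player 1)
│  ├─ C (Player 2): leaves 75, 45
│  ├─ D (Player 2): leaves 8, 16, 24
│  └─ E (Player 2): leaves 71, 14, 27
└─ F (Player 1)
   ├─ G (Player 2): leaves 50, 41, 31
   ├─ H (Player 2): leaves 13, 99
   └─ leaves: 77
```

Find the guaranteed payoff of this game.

45

C (Player 2): min(75, 45) = 45
D (Player 2): min(8, 16, 24) = 8
E (Player 2): min(71, 14, 27) = 14
B (Player 1): max(45, 8, 14) = 45
G (Player 2): min(50, 41, 31) = 31
H (Player 2): min(13, 99) = 13
F (Player 1): max(31, 13, 77) = 77
Root (Player 2): min(45, 77) = 45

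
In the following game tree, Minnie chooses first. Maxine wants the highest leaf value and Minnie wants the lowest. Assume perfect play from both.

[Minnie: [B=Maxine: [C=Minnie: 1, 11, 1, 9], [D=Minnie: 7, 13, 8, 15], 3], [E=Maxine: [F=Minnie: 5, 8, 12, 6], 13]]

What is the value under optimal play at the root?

7

C (Minnie): min(1, 11, 1, 9) = 1
D (Minnie): min(7, 13, 8, 15) = 7
B (Maxine): max(1, 7, 3) = 7
F (Minnie): min(5, 8, 12, 6) = 5
E (Maxine): max(5, 13) = 13
Root (Minnie): min(7, 13) = 7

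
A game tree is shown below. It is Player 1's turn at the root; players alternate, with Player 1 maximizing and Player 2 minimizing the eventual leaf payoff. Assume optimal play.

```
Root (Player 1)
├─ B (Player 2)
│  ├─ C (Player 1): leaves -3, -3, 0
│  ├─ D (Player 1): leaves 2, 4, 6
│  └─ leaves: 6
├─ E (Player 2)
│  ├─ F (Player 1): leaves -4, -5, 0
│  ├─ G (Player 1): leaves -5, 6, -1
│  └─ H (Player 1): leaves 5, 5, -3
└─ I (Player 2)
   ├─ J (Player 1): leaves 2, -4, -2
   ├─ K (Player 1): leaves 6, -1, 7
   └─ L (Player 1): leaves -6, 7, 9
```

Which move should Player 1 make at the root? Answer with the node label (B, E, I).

C (Player 1): max(-3, -3, 0) = 0
D (Player 1): max(2, 4, 6) = 6
B (Player 2): min(0, 6, 6) = 0
F (Player 1): max(-4, -5, 0) = 0
G (Player 1): max(-5, 6, -1) = 6
H (Player 1): max(5, 5, -3) = 5
E (Player 2): min(0, 6, 5) = 0
J (Player 1): max(2, -4, -2) = 2
K (Player 1): max(6, -1, 7) = 7
L (Player 1): max(-6, 7, 9) = 9
I (Player 2): min(2, 7, 9) = 2
Root (Player 1): max(0, 0, 2) = 2
Player 1 picks the child with the highest value: I (value 2).

I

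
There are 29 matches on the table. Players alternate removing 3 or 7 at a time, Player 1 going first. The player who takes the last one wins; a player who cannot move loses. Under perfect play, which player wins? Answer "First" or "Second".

Compute winning (W) and losing (L) positions by backward induction:
i:   0  1  2  3  4  5  6  7  8  9 10 11 12 13 14 15 16 17 18 19 20 21 22 23 24 25 26 27 28 29
     L  L  L  W  W  W  L  W  W  W  L  L  L  W  W  W  L  W  W  W  L  L  L  W  W  W  L  W  W  W
Position 29 is W, so the first player wins.

First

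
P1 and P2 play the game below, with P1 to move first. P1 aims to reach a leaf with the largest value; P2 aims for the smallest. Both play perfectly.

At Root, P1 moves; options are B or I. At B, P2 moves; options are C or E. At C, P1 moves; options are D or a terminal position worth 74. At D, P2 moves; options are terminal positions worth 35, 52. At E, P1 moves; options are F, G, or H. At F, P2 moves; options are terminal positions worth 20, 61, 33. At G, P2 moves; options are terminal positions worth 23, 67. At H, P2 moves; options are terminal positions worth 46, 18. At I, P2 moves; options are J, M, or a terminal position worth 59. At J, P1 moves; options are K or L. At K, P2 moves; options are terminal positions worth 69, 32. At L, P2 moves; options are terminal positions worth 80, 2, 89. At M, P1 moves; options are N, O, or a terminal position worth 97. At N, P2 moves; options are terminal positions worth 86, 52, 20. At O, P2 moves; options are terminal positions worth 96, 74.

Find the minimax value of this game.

D (P2): min(35, 52) = 35
C (P1): max(35, 74) = 74
F (P2): min(20, 61, 33) = 20
G (P2): min(23, 67) = 23
H (P2): min(46, 18) = 18
E (P1): max(20, 23, 18) = 23
B (P2): min(74, 23) = 23
K (P2): min(69, 32) = 32
L (P2): min(80, 2, 89) = 2
J (P1): max(32, 2) = 32
N (P2): min(86, 52, 20) = 20
O (P2): min(96, 74) = 74
M (P1): max(20, 74, 97) = 97
I (P2): min(32, 97, 59) = 32
Root (P1): max(23, 32) = 32

32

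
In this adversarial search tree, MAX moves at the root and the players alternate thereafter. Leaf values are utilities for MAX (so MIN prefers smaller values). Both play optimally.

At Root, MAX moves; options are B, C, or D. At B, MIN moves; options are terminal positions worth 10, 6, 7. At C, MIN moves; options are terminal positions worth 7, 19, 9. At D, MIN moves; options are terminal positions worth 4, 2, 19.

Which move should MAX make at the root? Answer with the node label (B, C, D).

C

B (MIN): min(10, 6, 7) = 6
C (MIN): min(7, 19, 9) = 7
D (MIN): min(4, 2, 19) = 2
Root (MAX): max(6, 7, 2) = 7
MAX picks the child with the highest value: C (value 7).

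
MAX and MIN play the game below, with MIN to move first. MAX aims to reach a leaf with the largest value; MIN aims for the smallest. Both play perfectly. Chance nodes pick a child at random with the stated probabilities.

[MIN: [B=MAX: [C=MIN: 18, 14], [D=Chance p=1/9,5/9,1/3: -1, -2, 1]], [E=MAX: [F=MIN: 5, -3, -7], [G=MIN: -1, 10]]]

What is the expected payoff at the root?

C (MIN): min(18, 14) = 14
D (Chance): 1/9·-1 + 5/9·-2 + 1/3·1 = -0.89
B (MAX): max(14, -0.89) = 14
F (MIN): min(5, -3, -7) = -7
G (MIN): min(-1, 10) = -1
E (MAX): max(-7, -1) = -1
Root (MIN): min(14, -1) = -1

-1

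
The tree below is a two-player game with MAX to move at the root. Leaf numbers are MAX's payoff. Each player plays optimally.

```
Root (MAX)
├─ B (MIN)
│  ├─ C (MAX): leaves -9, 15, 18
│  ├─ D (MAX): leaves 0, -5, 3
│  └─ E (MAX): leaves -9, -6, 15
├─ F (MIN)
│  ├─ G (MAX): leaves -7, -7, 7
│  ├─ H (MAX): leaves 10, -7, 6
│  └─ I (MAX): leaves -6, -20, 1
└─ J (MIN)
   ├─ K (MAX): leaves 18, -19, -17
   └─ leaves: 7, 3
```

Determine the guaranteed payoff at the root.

C (MAX): max(-9, 15, 18) = 18
D (MAX): max(0, -5, 3) = 3
E (MAX): max(-9, -6, 15) = 15
B (MIN): min(18, 3, 15) = 3
G (MAX): max(-7, -7, 7) = 7
H (MAX): max(10, -7, 6) = 10
I (MAX): max(-6, -20, 1) = 1
F (MIN): min(7, 10, 1) = 1
K (MAX): max(18, -19, -17) = 18
J (MIN): min(18, 7, 3) = 3
Root (MAX): max(3, 1, 3) = 3

3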